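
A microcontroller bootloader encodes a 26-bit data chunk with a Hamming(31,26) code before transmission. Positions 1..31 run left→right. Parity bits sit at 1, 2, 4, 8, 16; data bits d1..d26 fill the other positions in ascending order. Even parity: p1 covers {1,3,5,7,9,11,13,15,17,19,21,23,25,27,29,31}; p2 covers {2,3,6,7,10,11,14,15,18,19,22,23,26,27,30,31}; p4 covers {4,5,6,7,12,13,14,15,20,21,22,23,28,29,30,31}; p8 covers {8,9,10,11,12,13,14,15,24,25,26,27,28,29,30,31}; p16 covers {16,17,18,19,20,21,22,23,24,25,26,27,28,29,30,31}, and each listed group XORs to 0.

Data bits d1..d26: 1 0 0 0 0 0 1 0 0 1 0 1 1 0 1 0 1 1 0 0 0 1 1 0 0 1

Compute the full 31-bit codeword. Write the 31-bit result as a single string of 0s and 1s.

0010000100100100110101100011001

Place data at non-parity positions: p1 p2 1 p4 0 0 0 p8 0 0 1 0 0 1 0 p16 1 1 0 1 0 1 1 0 0 0 1 1 0 0 1
p1 (pos 1,3,5,7,9,11,13,15,17,19,21,23,25,27,29,31): XOR of data positions = 1⊕0⊕0⊕0⊕1⊕0⊕0⊕1⊕0⊕0⊕1⊕0⊕1⊕0⊕1 = 0
p2 (pos 2,3,6,7,10,11,14,15,18,19,22,23,26,27,30,31): XOR of data positions = 1⊕0⊕0⊕0⊕1⊕1⊕0⊕1⊕0⊕1⊕1⊕0⊕1⊕0⊕1 = 0
p4 (pos 4,5,6,7,12,13,14,15,20,21,22,23,28,29,30,31): XOR of data positions = 0⊕0⊕0⊕0⊕0⊕1⊕0⊕1⊕0⊕1⊕1⊕1⊕0⊕0⊕1 = 0
p8 (pos 8,9,10,11,12,13,14,15,24,25,26,27,28,29,30,31): XOR of data positions = 0⊕0⊕1⊕0⊕0⊕1⊕0⊕0⊕0⊕0⊕1⊕1⊕0⊕0⊕1 = 1
p16 (pos 16,17,18,19,20,21,22,23,24,25,26,27,28,29,30,31): XOR of data positions = 1⊕1⊕0⊕1⊕0⊕1⊕1⊕0⊕0⊕0⊕1⊕1⊕0⊕0⊕1 = 0
Codeword: 0010000100100100110101100011001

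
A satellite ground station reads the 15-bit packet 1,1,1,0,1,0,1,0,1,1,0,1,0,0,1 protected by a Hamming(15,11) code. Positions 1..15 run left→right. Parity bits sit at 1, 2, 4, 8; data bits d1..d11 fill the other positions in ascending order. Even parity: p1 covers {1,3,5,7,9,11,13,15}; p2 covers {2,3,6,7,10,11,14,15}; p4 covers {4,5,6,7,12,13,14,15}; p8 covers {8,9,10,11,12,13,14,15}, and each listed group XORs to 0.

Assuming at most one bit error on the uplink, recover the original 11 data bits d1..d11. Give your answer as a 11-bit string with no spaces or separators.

s1 (pos 1,3,5,7,9,11,13,15): 1⊕1⊕1⊕1⊕1⊕0⊕0⊕1 = 0
s2 (pos 2,3,6,7,10,11,14,15): 1⊕1⊕0⊕1⊕1⊕0⊕0⊕1 = 1
s4 (pos 4,5,6,7,12,13,14,15): 0⊕1⊕0⊕1⊕1⊕0⊕0⊕1 = 0
s8 (pos 8,9,10,11,12,13,14,15): 0⊕1⊕1⊕0⊕1⊕0⊕0⊕1 = 0
Syndrome s8…s1 = 0010 → error at position 2.
Flip position 2: 111010101101001 → 101010101101001
Read data bits from positions 3,5,6,7,9,10,11,12,13,14,15: 11011101001

11011101001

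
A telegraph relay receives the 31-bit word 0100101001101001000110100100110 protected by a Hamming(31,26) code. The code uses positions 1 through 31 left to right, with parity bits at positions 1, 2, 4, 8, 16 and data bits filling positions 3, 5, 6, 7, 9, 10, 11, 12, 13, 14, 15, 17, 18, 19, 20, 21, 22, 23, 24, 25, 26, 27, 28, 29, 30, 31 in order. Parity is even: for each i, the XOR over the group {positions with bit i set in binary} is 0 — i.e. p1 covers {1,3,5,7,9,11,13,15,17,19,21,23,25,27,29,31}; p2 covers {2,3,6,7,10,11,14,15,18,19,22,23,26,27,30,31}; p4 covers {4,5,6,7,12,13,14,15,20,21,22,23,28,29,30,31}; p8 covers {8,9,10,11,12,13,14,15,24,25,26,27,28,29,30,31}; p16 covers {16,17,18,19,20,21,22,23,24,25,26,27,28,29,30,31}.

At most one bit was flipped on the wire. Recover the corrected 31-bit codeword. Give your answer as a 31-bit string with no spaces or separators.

0100101001101001001110100100110

s1 (pos 1,3,5,7,9,11,13,15,17,19,21,23,25,27,29,31): 0⊕0⊕1⊕1⊕0⊕1⊕1⊕0⊕0⊕0⊕1⊕1⊕0⊕0⊕1⊕0 = 1
s2 (pos 2,3,6,7,10,11,14,15,18,19,22,23,26,27,30,31): 1⊕0⊕0⊕1⊕1⊕1⊕0⊕0⊕0⊕0⊕0⊕1⊕1⊕0⊕1⊕0 = 1
s4 (pos 4,5,6,7,12,13,14,15,20,21,22,23,28,29,30,31): 0⊕1⊕0⊕1⊕0⊕1⊕0⊕0⊕1⊕1⊕0⊕1⊕0⊕1⊕1⊕0 = 0
s8 (pos 8,9,10,11,12,13,14,15,24,25,26,27,28,29,30,31): 0⊕0⊕1⊕1⊕0⊕1⊕0⊕0⊕0⊕0⊕1⊕0⊕0⊕1⊕1⊕0 = 0
s16 (pos 16,17,18,19,20,21,22,23,24,25,26,27,28,29,30,31): 1⊕0⊕0⊕0⊕1⊕1⊕0⊕1⊕0⊕0⊕1⊕0⊕0⊕1⊕1⊕0 = 1
Syndrome s16…s1 = 10011 → error at position 19.
Flip position 19: 0100101001101001000110100100110 → 0100101001101001001110100100110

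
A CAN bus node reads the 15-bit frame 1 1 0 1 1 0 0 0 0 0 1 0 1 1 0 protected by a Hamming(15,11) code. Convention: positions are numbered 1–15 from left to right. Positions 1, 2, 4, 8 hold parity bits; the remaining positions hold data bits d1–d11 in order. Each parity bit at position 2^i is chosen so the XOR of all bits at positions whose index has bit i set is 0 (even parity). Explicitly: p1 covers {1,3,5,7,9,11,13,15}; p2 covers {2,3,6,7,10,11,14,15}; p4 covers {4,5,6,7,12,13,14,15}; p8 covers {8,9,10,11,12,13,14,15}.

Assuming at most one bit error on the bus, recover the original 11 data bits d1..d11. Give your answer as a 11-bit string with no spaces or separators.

01000110110

s1 (pos 1,3,5,7,9,11,13,15): 1⊕0⊕1⊕0⊕0⊕1⊕1⊕0 = 0
s2 (pos 2,3,6,7,10,11,14,15): 1⊕0⊕0⊕0⊕0⊕1⊕1⊕0 = 1
s4 (pos 4,5,6,7,12,13,14,15): 1⊕1⊕0⊕0⊕0⊕1⊕1⊕0 = 0
s8 (pos 8,9,10,11,12,13,14,15): 0⊕0⊕0⊕1⊕0⊕1⊕1⊕0 = 1
Syndrome s8…s1 = 1010 → error at position 10.
Flip position 10: 110110000010110 → 110110000110110
Read data bits from positions 3,5,6,7,9,10,11,12,13,14,15: 01000110110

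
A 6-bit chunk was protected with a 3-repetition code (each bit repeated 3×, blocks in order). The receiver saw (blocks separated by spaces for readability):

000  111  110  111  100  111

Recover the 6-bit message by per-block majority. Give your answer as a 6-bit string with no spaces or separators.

Block 1 (000): 0 ones → 0
Block 2 (111): 3 ones → 1
Block 3 (110): 2 ones → 1
Block 4 (111): 3 ones → 1
Block 5 (100): 1 one → 0
Block 6 (111): 3 ones → 1

011101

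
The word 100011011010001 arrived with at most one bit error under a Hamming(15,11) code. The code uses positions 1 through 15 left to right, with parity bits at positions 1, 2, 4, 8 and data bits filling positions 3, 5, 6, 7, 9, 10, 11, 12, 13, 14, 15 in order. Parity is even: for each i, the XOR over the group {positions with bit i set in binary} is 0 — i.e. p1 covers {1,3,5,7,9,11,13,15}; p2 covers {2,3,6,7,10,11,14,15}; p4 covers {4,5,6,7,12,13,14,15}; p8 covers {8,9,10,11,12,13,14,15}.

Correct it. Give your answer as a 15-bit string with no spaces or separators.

s1 (pos 1,3,5,7,9,11,13,15): 1⊕0⊕1⊕0⊕1⊕1⊕0⊕1 = 1
s2 (pos 2,3,6,7,10,11,14,15): 0⊕0⊕1⊕0⊕0⊕1⊕0⊕1 = 1
s4 (pos 4,5,6,7,12,13,14,15): 0⊕1⊕1⊕0⊕0⊕0⊕0⊕1 = 1
s8 (pos 8,9,10,11,12,13,14,15): 1⊕1⊕0⊕1⊕0⊕0⊕0⊕1 = 0
Syndrome s8…s1 = 0111 → error at position 7.
Flip position 7: 100011011010001 → 100011111010001

100011111010001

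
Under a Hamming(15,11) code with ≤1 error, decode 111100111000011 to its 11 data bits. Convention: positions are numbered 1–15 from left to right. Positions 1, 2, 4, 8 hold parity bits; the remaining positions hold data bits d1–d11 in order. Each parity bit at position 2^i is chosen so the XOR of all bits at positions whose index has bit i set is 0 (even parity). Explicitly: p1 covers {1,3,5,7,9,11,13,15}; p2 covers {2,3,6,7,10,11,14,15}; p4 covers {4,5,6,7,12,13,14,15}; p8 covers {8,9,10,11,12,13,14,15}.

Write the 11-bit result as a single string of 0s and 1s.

00011000011

s1 (pos 1,3,5,7,9,11,13,15): 1⊕1⊕0⊕1⊕1⊕0⊕0⊕1 = 1
s2 (pos 2,3,6,7,10,11,14,15): 1⊕1⊕0⊕1⊕0⊕0⊕1⊕1 = 1
s4 (pos 4,5,6,7,12,13,14,15): 1⊕0⊕0⊕1⊕0⊕0⊕1⊕1 = 0
s8 (pos 8,9,10,11,12,13,14,15): 1⊕1⊕0⊕0⊕0⊕0⊕1⊕1 = 0
Syndrome s8…s1 = 0011 → error at position 3.
Flip position 3: 111100111000011 → 110100111000011
Read data bits from positions 3,5,6,7,9,10,11,12,13,14,15: 00011000011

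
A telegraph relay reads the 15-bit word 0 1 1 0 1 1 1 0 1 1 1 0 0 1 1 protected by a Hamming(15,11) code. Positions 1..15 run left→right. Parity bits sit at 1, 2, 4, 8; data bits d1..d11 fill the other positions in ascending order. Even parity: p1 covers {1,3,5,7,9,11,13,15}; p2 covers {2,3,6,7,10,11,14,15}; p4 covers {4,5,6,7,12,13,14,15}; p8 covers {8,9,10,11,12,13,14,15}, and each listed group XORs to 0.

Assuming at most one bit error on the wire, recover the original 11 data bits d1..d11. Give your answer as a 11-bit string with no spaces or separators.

11111111011

s1 (pos 1,3,5,7,9,11,13,15): 0⊕1⊕1⊕1⊕1⊕1⊕0⊕1 = 0
s2 (pos 2,3,6,7,10,11,14,15): 1⊕1⊕1⊕1⊕1⊕1⊕1⊕1 = 0
s4 (pos 4,5,6,7,12,13,14,15): 0⊕1⊕1⊕1⊕0⊕0⊕1⊕1 = 1
s8 (pos 8,9,10,11,12,13,14,15): 0⊕1⊕1⊕1⊕0⊕0⊕1⊕1 = 1
Syndrome s8…s1 = 1100 → error at position 12.
Flip position 12: 011011101110011 → 011011101111011
Read data bits from positions 3,5,6,7,9,10,11,12,13,14,15: 11111111011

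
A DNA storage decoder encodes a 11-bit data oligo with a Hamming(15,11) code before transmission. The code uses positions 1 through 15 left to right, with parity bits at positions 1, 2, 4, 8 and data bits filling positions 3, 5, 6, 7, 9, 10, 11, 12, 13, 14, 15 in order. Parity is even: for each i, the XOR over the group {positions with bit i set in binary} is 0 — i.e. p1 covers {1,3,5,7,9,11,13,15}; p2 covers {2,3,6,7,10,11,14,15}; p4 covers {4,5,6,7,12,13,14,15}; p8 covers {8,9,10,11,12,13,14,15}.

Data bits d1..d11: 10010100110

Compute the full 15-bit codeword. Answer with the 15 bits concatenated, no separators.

101100110100110

Place data at non-parity positions: p1 p2 1 p4 0 0 1 p8 0 1 0 0 1 1 0
p1 (pos 1,3,5,7,9,11,13,15): XOR of data positions = 1⊕0⊕1⊕0⊕0⊕1⊕0 = 1
p2 (pos 2,3,6,7,10,11,14,15): XOR of data positions = 1⊕0⊕1⊕1⊕0⊕1⊕0 = 0
p4 (pos 4,5,6,7,12,13,14,15): XOR of data positions = 0⊕0⊕1⊕0⊕1⊕1⊕0 = 1
p8 (pos 8,9,10,11,12,13,14,15): XOR of data positions = 0⊕1⊕0⊕0⊕1⊕1⊕0 = 1
Codeword: 101100110100110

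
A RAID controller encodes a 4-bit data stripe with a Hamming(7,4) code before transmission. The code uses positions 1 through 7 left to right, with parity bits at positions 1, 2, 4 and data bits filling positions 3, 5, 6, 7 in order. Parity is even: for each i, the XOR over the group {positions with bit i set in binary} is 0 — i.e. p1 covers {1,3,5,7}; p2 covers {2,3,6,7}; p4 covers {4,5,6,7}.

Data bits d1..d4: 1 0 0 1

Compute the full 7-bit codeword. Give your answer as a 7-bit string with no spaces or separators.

Place data at non-parity positions: p1 p2 1 p4 0 0 1
p1 (pos 1,3,5,7): XOR of data positions = 1⊕0⊕1 = 0
p2 (pos 2,3,6,7): XOR of data positions = 1⊕0⊕1 = 0
p4 (pos 4,5,6,7): XOR of data positions = 0⊕0⊕1 = 1
Codeword: 0011001

0011001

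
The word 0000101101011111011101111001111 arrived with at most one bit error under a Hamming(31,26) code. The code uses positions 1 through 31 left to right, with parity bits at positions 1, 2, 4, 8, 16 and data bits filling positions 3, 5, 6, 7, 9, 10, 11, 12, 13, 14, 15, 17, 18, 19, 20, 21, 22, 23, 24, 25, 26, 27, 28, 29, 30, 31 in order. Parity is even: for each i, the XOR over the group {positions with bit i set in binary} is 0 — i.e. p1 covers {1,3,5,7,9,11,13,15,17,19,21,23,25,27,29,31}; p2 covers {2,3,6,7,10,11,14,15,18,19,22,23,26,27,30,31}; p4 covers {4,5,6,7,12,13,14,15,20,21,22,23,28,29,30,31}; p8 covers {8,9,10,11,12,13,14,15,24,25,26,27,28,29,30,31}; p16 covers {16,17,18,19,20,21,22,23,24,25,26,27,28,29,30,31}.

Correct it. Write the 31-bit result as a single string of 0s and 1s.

0000001101011111011101111001111

s1 (pos 1,3,5,7,9,11,13,15,17,19,21,23,25,27,29,31): 0⊕0⊕1⊕1⊕0⊕0⊕1⊕1⊕0⊕1⊕0⊕1⊕1⊕0⊕1⊕1 = 1
s2 (pos 2,3,6,7,10,11,14,15,18,19,22,23,26,27,30,31): 0⊕0⊕0⊕1⊕1⊕0⊕1⊕1⊕1⊕1⊕1⊕1⊕0⊕0⊕1⊕1 = 0
s4 (pos 4,5,6,7,12,13,14,15,20,21,22,23,28,29,30,31): 0⊕1⊕0⊕1⊕1⊕1⊕1⊕1⊕1⊕0⊕1⊕1⊕1⊕1⊕1⊕1 = 1
s8 (pos 8,9,10,11,12,13,14,15,24,25,26,27,28,29,30,31): 1⊕0⊕1⊕0⊕1⊕1⊕1⊕1⊕1⊕1⊕0⊕0⊕1⊕1⊕1⊕1 = 0
s16 (pos 16,17,18,19,20,21,22,23,24,25,26,27,28,29,30,31): 1⊕0⊕1⊕1⊕1⊕0⊕1⊕1⊕1⊕1⊕0⊕0⊕1⊕1⊕1⊕1 = 0
Syndrome s16…s1 = 00101 → error at position 5.
Flip position 5: 0000101101011111011101111001111 → 0000001101011111011101111001111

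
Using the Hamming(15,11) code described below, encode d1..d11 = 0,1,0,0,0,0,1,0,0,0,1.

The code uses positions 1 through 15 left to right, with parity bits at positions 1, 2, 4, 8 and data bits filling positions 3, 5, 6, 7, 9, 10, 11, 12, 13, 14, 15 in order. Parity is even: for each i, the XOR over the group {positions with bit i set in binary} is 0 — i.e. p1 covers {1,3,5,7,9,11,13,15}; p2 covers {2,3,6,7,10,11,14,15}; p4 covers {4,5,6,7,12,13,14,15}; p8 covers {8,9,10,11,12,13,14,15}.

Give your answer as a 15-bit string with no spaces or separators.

Place data at non-parity positions: p1 p2 0 p4 1 0 0 p8 0 0 1 0 0 0 1
p1 (pos 1,3,5,7,9,11,13,15): XOR of data positions = 0⊕1⊕0⊕0⊕1⊕0⊕1 = 1
p2 (pos 2,3,6,7,10,11,14,15): XOR of data positions = 0⊕0⊕0⊕0⊕1⊕0⊕1 = 0
p4 (pos 4,5,6,7,12,13,14,15): XOR of data positions = 1⊕0⊕0⊕0⊕0⊕0⊕1 = 0
p8 (pos 8,9,10,11,12,13,14,15): XOR of data positions = 0⊕0⊕1⊕0⊕0⊕0⊕1 = 0
Codeword: 100010000010001

100010000010001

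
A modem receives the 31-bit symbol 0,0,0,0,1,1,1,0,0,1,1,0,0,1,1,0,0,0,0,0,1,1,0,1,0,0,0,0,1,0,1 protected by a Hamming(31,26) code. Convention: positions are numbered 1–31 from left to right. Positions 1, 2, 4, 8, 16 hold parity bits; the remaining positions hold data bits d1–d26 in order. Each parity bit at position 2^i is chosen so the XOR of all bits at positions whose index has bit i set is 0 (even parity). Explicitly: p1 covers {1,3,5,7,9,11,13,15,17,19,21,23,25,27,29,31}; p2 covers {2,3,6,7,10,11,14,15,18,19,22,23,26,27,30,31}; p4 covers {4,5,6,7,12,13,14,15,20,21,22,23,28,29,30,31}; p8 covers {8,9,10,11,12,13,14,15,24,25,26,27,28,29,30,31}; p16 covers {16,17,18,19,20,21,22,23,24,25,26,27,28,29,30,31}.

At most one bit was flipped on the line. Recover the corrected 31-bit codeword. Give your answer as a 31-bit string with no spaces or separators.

s1 (pos 1,3,5,7,9,11,13,15,17,19,21,23,25,27,29,31): 0⊕0⊕1⊕1⊕0⊕1⊕0⊕1⊕0⊕0⊕1⊕0⊕0⊕0⊕1⊕1 = 1
s2 (pos 2,3,6,7,10,11,14,15,18,19,22,23,26,27,30,31): 0⊕0⊕1⊕1⊕1⊕1⊕1⊕1⊕0⊕0⊕1⊕0⊕0⊕0⊕0⊕1 = 0
s4 (pos 4,5,6,7,12,13,14,15,20,21,22,23,28,29,30,31): 0⊕1⊕1⊕1⊕0⊕0⊕1⊕1⊕0⊕1⊕1⊕0⊕0⊕1⊕0⊕1 = 1
s8 (pos 8,9,10,11,12,13,14,15,24,25,26,27,28,29,30,31): 0⊕0⊕1⊕1⊕0⊕0⊕1⊕1⊕1⊕0⊕0⊕0⊕0⊕1⊕0⊕1 = 1
s16 (pos 16,17,18,19,20,21,22,23,24,25,26,27,28,29,30,31): 0⊕0⊕0⊕0⊕0⊕1⊕1⊕0⊕1⊕0⊕0⊕0⊕0⊕1⊕0⊕1 = 1
Syndrome s16…s1 = 11101 → error at position 29.
Flip position 29: 0000111001100110000011010000101 → 0000111001100110000011010000001

0000111001100110000011010000001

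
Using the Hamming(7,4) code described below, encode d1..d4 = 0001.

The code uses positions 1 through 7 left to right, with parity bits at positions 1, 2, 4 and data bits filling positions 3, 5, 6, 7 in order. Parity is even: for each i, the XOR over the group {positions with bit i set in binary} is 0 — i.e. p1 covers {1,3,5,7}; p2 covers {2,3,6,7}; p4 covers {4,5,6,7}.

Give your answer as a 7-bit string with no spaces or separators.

1101001

Place data at non-parity positions: p1 p2 0 p4 0 0 1
p1 (pos 1,3,5,7): XOR of data positions = 0⊕0⊕1 = 1
p2 (pos 2,3,6,7): XOR of data positions = 0⊕0⊕1 = 1
p4 (pos 4,5,6,7): XOR of data positions = 0⊕0⊕1 = 1
Codeword: 1101001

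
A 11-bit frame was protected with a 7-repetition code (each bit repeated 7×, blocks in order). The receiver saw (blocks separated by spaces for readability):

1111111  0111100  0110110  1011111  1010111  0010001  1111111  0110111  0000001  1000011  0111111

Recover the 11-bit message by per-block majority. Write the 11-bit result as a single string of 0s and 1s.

11111011001

Block 1 (1111111): 7 ones → 1
Block 2 (0111100): 4 ones → 1
Block 3 (0110110): 4 ones → 1
Block 4 (1011111): 6 ones → 1
Block 5 (1010111): 5 ones → 1
Block 6 (0010001): 2 ones → 0
Block 7 (1111111): 7 ones → 1
Block 8 (0110111): 5 ones → 1
Block 9 (0000001): 1 one → 0
Block 10 (1000011): 3 ones → 0
Block 11 (0111111): 6 ones → 1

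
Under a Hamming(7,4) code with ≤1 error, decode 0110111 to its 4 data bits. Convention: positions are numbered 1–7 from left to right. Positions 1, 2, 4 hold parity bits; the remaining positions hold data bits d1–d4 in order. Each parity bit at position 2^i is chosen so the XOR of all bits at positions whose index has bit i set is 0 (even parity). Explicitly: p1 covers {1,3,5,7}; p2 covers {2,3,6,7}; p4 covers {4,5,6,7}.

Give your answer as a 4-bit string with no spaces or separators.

1011

s1 (pos 1,3,5,7): 0⊕1⊕1⊕1 = 1
s2 (pos 2,3,6,7): 1⊕1⊕1⊕1 = 0
s4 (pos 4,5,6,7): 0⊕1⊕1⊕1 = 1
Syndrome s4…s1 = 101 → error at position 5.
Flip position 5: 0110111 → 0110011
Read data bits from positions 3,5,6,7: 1011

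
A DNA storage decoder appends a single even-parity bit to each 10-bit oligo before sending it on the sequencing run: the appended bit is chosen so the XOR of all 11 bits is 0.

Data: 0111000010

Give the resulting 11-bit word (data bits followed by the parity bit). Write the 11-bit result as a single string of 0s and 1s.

XOR of the 10 data bits: 0⊕1⊕1⊕1⊕0⊕0⊕0⊕0⊕1⊕0 = 0
Parity bit = 0 (so all 11 bits XOR to 0).

01110000100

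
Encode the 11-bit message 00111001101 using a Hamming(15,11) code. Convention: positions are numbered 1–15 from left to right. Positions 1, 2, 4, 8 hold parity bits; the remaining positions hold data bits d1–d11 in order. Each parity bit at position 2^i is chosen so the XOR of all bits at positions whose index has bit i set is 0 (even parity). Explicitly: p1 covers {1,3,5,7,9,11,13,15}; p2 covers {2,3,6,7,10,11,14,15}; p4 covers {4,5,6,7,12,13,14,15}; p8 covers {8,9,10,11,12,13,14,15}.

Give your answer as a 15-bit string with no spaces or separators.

010101101001101

Place data at non-parity positions: p1 p2 0 p4 0 1 1 p8 1 0 0 1 1 0 1
p1 (pos 1,3,5,7,9,11,13,15): XOR of data positions = 0⊕0⊕1⊕1⊕0⊕1⊕1 = 0
p2 (pos 2,3,6,7,10,11,14,15): XOR of data positions = 0⊕1⊕1⊕0⊕0⊕0⊕1 = 1
p4 (pos 4,5,6,7,12,13,14,15): XOR of data positions = 0⊕1⊕1⊕1⊕1⊕0⊕1 = 1
p8 (pos 8,9,10,11,12,13,14,15): XOR of data positions = 1⊕0⊕0⊕1⊕1⊕0⊕1 = 0
Codeword: 010101101001101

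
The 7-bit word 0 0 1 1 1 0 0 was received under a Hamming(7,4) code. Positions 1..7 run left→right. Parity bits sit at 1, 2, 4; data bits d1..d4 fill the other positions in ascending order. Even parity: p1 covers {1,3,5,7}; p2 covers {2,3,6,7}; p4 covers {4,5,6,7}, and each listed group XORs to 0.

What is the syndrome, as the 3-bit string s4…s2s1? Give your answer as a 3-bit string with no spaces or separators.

010

s1 (pos 1,3,5,7): 0⊕1⊕1⊕0 = 0
s2 (pos 2,3,6,7): 0⊕1⊕0⊕0 = 1
s4 (pos 4,5,6,7): 1⊕1⊕0⊕0 = 0
Syndrome s4…s1 = 010 → error at position 2.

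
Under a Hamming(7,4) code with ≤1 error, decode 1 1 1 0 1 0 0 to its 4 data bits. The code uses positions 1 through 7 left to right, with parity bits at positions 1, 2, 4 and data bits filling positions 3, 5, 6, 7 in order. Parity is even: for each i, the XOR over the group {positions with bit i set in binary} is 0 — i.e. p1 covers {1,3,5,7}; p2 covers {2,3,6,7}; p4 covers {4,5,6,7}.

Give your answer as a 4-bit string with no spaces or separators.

s1 (pos 1,3,5,7): 1⊕1⊕1⊕0 = 1
s2 (pos 2,3,6,7): 1⊕1⊕0⊕0 = 0
s4 (pos 4,5,6,7): 0⊕1⊕0⊕0 = 1
Syndrome s4…s1 = 101 → error at position 5.
Flip position 5: 1110100 → 1110000
Read data bits from positions 3,5,6,7: 1000

1000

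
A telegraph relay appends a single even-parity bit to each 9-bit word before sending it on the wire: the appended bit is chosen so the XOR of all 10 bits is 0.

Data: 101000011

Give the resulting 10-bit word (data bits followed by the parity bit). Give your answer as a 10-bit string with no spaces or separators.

XOR of the 9 data bits: 1⊕0⊕1⊕0⊕0⊕0⊕0⊕1⊕1 = 0
Parity bit = 0 (so all 10 bits XOR to 0).

1010000110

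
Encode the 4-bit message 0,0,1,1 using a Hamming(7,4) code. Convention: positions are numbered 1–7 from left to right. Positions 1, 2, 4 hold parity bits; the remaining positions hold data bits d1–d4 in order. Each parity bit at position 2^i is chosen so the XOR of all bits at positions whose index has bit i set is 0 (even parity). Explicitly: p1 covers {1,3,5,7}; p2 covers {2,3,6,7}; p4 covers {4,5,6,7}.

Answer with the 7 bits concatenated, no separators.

Place data at non-parity positions: p1 p2 0 p4 0 1 1
p1 (pos 1,3,5,7): XOR of data positions = 0⊕0⊕1 = 1
p2 (pos 2,3,6,7): XOR of data positions = 0⊕1⊕1 = 0
p4 (pos 4,5,6,7): XOR of data positions = 0⊕1⊕1 = 0
Codeword: 1000011

1000011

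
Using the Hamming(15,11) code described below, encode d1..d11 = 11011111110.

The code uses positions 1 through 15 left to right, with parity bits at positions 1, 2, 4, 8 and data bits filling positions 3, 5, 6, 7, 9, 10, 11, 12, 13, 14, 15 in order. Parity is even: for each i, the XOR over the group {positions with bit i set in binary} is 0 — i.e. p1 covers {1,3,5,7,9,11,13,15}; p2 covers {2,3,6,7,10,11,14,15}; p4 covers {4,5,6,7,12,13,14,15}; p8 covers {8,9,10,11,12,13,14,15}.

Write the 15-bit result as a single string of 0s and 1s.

Place data at non-parity positions: p1 p2 1 p4 1 0 1 p8 1 1 1 1 1 1 0
p1 (pos 1,3,5,7,9,11,13,15): XOR of data positions = 1⊕1⊕1⊕1⊕1⊕1⊕0 = 0
p2 (pos 2,3,6,7,10,11,14,15): XOR of data positions = 1⊕0⊕1⊕1⊕1⊕1⊕0 = 1
p4 (pos 4,5,6,7,12,13,14,15): XOR of data positions = 1⊕0⊕1⊕1⊕1⊕1⊕0 = 1
p8 (pos 8,9,10,11,12,13,14,15): XOR of data positions = 1⊕1⊕1⊕1⊕1⊕1⊕0 = 0
Codeword: 011110101111110

011110101111110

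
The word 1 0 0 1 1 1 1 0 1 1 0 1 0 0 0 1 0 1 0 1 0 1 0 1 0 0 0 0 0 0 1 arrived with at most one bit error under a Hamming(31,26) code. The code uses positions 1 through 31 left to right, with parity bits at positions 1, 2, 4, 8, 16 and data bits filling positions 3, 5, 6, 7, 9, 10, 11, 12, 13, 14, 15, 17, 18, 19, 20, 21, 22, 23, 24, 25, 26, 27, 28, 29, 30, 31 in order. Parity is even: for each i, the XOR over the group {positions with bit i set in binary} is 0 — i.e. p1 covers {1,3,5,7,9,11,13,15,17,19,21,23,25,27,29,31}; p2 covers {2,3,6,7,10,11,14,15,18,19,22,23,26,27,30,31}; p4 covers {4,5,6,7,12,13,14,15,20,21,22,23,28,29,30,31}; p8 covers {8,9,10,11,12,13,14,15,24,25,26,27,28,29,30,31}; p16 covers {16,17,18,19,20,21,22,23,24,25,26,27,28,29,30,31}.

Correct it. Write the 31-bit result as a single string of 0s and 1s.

s1 (pos 1,3,5,7,9,11,13,15,17,19,21,23,25,27,29,31): 1⊕0⊕1⊕1⊕1⊕0⊕0⊕0⊕0⊕0⊕0⊕0⊕0⊕0⊕0⊕1 = 1
s2 (pos 2,3,6,7,10,11,14,15,18,19,22,23,26,27,30,31): 0⊕0⊕1⊕1⊕1⊕0⊕0⊕0⊕1⊕0⊕1⊕0⊕0⊕0⊕0⊕1 = 0
s4 (pos 4,5,6,7,12,13,14,15,20,21,22,23,28,29,30,31): 1⊕1⊕1⊕1⊕1⊕0⊕0⊕0⊕1⊕0⊕1⊕0⊕0⊕0⊕0⊕1 = 0
s8 (pos 8,9,10,11,12,13,14,15,24,25,26,27,28,29,30,31): 0⊕1⊕1⊕0⊕1⊕0⊕0⊕0⊕1⊕0⊕0⊕0⊕0⊕0⊕0⊕1 = 1
s16 (pos 16,17,18,19,20,21,22,23,24,25,26,27,28,29,30,31): 1⊕0⊕1⊕0⊕1⊕0⊕1⊕0⊕1⊕0⊕0⊕0⊕0⊕0⊕0⊕1 = 0
Syndrome s16…s1 = 01001 → error at position 9.
Flip position 9: 1001111011010001010101010000001 → 1001111001010001010101010000001

1001111001010001010101010000001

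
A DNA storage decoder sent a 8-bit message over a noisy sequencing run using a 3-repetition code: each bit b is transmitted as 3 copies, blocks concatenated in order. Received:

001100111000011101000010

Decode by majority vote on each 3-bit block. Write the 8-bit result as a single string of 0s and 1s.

00101100

Block 1 (001): 1 one → 0
Block 2 (100): 1 one → 0
Block 3 (111): 3 ones → 1
Block 4 (000): 0 ones → 0
Block 5 (011): 2 ones → 1
Block 6 (101): 2 ones → 1
Block 7 (000): 0 ones → 0
Block 8 (010): 1 one → 0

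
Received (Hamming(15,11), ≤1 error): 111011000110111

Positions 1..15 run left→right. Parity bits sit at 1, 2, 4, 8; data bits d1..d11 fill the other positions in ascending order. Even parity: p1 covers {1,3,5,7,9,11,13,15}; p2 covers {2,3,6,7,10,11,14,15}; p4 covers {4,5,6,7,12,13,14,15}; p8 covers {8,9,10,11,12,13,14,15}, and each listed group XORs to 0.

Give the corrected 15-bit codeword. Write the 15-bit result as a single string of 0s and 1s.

111011000110101

s1 (pos 1,3,5,7,9,11,13,15): 1⊕1⊕1⊕0⊕0⊕1⊕1⊕1 = 0
s2 (pos 2,3,6,7,10,11,14,15): 1⊕1⊕1⊕0⊕1⊕1⊕1⊕1 = 1
s4 (pos 4,5,6,7,12,13,14,15): 0⊕1⊕1⊕0⊕0⊕1⊕1⊕1 = 1
s8 (pos 8,9,10,11,12,13,14,15): 0⊕0⊕1⊕1⊕0⊕1⊕1⊕1 = 1
Syndrome s8…s1 = 1110 → error at position 14.
Flip position 14: 111011000110111 → 111011000110101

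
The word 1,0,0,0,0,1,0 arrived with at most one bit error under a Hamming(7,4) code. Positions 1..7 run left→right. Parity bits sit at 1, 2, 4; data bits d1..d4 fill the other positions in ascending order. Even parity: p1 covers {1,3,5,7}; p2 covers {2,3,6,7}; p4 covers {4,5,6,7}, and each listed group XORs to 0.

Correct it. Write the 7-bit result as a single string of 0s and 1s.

s1 (pos 1,3,5,7): 1⊕0⊕0⊕0 = 1
s2 (pos 2,3,6,7): 0⊕0⊕1⊕0 = 1
s4 (pos 4,5,6,7): 0⊕0⊕1⊕0 = 1
Syndrome s4…s1 = 111 → error at position 7.
Flip position 7: 1000010 → 1000011

1000011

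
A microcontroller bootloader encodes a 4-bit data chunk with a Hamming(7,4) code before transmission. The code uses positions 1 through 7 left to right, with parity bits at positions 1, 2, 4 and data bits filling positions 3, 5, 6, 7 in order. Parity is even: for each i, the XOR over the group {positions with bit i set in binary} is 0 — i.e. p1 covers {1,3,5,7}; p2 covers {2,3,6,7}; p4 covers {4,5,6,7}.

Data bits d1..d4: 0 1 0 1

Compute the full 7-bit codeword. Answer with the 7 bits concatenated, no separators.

Place data at non-parity positions: p1 p2 0 p4 1 0 1
p1 (pos 1,3,5,7): XOR of data positions = 0⊕1⊕1 = 0
p2 (pos 2,3,6,7): XOR of data positions = 0⊕0⊕1 = 1
p4 (pos 4,5,6,7): XOR of data positions = 1⊕0⊕1 = 0
Codeword: 0100101

0100101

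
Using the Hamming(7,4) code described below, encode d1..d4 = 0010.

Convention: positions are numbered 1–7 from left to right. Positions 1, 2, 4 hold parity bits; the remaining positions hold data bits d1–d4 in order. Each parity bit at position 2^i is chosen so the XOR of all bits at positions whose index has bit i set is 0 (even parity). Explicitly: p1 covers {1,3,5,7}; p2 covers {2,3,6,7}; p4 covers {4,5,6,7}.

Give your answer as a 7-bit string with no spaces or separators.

0101010

Place data at non-parity positions: p1 p2 0 p4 0 1 0
p1 (pos 1,3,5,7): XOR of data positions = 0⊕0⊕0 = 0
p2 (pos 2,3,6,7): XOR of data positions = 0⊕1⊕0 = 1
p4 (pos 4,5,6,7): XOR of data positions = 0⊕1⊕0 = 1
Codeword: 0101010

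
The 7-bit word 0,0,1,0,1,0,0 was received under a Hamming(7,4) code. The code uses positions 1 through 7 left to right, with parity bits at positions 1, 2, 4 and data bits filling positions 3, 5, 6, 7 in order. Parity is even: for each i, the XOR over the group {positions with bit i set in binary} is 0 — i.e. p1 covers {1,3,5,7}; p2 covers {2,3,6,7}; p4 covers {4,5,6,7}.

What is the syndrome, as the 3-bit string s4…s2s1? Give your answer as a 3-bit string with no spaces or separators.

110

s1 (pos 1,3,5,7): 0⊕1⊕1⊕0 = 0
s2 (pos 2,3,6,7): 0⊕1⊕0⊕0 = 1
s4 (pos 4,5,6,7): 0⊕1⊕0⊕0 = 1
Syndrome s4…s1 = 110 → error at position 6.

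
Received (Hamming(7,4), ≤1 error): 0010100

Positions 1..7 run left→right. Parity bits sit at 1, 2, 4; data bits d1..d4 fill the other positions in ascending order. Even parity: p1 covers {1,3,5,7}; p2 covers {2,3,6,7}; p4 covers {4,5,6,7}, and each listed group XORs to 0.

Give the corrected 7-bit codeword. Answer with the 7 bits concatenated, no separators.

s1 (pos 1,3,5,7): 0⊕1⊕1⊕0 = 0
s2 (pos 2,3,6,7): 0⊕1⊕0⊕0 = 1
s4 (pos 4,5,6,7): 0⊕1⊕0⊕0 = 1
Syndrome s4…s1 = 110 → error at position 6.
Flip position 6: 0010100 → 0010110

0010110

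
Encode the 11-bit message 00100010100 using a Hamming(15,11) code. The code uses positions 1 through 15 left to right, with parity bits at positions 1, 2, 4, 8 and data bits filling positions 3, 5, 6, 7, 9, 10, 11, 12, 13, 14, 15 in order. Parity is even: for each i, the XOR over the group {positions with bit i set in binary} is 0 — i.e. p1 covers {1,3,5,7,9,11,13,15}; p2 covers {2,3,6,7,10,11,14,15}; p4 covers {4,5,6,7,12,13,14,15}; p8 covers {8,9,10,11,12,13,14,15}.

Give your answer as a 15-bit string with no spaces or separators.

Place data at non-parity positions: p1 p2 0 p4 0 1 0 p8 0 0 1 0 1 0 0
p1 (pos 1,3,5,7,9,11,13,15): XOR of data positions = 0⊕0⊕0⊕0⊕1⊕1⊕0 = 0
p2 (pos 2,3,6,7,10,11,14,15): XOR of data positions = 0⊕1⊕0⊕0⊕1⊕0⊕0 = 0
p4 (pos 4,5,6,7,12,13,14,15): XOR of data positions = 0⊕1⊕0⊕0⊕1⊕0⊕0 = 0
p8 (pos 8,9,10,11,12,13,14,15): XOR of data positions = 0⊕0⊕1⊕0⊕1⊕0⊕0 = 0
Codeword: 000001000010100

000001000010100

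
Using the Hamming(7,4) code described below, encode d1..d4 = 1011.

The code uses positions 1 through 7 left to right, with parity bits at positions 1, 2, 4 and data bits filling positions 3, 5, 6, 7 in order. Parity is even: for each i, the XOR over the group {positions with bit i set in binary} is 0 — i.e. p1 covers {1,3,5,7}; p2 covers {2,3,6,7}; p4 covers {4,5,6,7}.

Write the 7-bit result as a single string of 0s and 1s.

0110011

Place data at non-parity positions: p1 p2 1 p4 0 1 1
p1 (pos 1,3,5,7): XOR of data positions = 1⊕0⊕1 = 0
p2 (pos 2,3,6,7): XOR of data positions = 1⊕1⊕1 = 1
p4 (pos 4,5,6,7): XOR of data positions = 0⊕1⊕1 = 0
Codeword: 0110011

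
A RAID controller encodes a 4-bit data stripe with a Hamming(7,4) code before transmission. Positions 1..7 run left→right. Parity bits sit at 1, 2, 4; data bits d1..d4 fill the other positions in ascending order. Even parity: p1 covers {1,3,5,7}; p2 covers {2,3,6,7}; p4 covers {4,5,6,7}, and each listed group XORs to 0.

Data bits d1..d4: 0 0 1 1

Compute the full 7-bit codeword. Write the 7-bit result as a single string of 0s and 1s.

Place data at non-parity positions: p1 p2 0 p4 0 1 1
p1 (pos 1,3,5,7): XOR of data positions = 0⊕0⊕1 = 1
p2 (pos 2,3,6,7): XOR of data positions = 0⊕1⊕1 = 0
p4 (pos 4,5,6,7): XOR of data positions = 0⊕1⊕1 = 0
Codeword: 1000011

1000011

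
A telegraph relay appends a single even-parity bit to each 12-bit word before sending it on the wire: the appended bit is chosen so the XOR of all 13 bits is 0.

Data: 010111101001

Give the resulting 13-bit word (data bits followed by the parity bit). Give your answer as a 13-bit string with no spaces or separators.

XOR of the 12 data bits: 0⊕1⊕0⊕1⊕1⊕1⊕1⊕0⊕1⊕0⊕0⊕1 = 1
Parity bit = 1 (so all 13 bits XOR to 0).

0101111010011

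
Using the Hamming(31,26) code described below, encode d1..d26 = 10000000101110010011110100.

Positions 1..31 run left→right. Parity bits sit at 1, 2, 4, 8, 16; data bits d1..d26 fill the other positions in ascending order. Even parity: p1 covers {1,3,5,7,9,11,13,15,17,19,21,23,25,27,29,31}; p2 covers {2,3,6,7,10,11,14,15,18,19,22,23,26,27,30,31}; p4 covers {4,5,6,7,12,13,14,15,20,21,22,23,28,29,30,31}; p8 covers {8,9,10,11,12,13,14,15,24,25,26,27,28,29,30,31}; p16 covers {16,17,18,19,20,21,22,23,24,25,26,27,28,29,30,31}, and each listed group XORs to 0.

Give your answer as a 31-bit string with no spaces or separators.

0110000100001010110010011110100

Place data at non-parity positions: p1 p2 1 p4 0 0 0 p8 0 0 0 0 1 0 1 p16 1 1 0 0 1 0 0 1 1 1 1 0 1 0 0
p1 (pos 1,3,5,7,9,11,13,15,17,19,21,23,25,27,29,31): XOR of data positions = 1⊕0⊕0⊕0⊕0⊕1⊕1⊕1⊕0⊕1⊕0⊕1⊕1⊕1⊕0 = 0
p2 (pos 2,3,6,7,10,11,14,15,18,19,22,23,26,27,30,31): XOR of data positions = 1⊕0⊕0⊕0⊕0⊕0⊕1⊕1⊕0⊕0⊕0⊕1⊕1⊕0⊕0 = 1
p4 (pos 4,5,6,7,12,13,14,15,20,21,22,23,28,29,30,31): XOR of data positions = 0⊕0⊕0⊕0⊕1⊕0⊕1⊕0⊕1⊕0⊕0⊕0⊕1⊕0⊕0 = 0
p8 (pos 8,9,10,11,12,13,14,15,24,25,26,27,28,29,30,31): XOR of data positions = 0⊕0⊕0⊕0⊕1⊕0⊕1⊕1⊕1⊕1⊕1⊕0⊕1⊕0⊕0 = 1
p16 (pos 16,17,18,19,20,21,22,23,24,25,26,27,28,29,30,31): XOR of data positions = 1⊕1⊕0⊕0⊕1⊕0⊕0⊕1⊕1⊕1⊕1⊕0⊕1⊕0⊕0 = 0
Codeword: 0110000100001010110010011110100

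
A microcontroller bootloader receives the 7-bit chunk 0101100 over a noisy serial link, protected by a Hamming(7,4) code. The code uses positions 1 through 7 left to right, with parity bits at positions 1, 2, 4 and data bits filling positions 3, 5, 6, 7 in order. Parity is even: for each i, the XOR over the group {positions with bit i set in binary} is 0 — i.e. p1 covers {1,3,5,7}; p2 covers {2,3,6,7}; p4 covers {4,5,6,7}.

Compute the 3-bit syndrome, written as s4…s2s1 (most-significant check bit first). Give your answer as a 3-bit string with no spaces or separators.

011

s1 (pos 1,3,5,7): 0⊕0⊕1⊕0 = 1
s2 (pos 2,3,6,7): 1⊕0⊕0⊕0 = 1
s4 (pos 4,5,6,7): 1⊕1⊕0⊕0 = 0
Syndrome s4…s1 = 011 → error at position 3.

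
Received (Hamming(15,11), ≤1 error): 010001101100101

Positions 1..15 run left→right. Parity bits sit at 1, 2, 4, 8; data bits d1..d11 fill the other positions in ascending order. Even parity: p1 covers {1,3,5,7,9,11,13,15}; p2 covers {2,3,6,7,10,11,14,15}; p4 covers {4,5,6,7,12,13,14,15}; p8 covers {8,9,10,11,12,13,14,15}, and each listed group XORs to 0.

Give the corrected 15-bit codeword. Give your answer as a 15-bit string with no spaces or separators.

s1 (pos 1,3,5,7,9,11,13,15): 0⊕0⊕0⊕1⊕1⊕0⊕1⊕1 = 0
s2 (pos 2,3,6,7,10,11,14,15): 1⊕0⊕1⊕1⊕1⊕0⊕0⊕1 = 1
s4 (pos 4,5,6,7,12,13,14,15): 0⊕0⊕1⊕1⊕0⊕1⊕0⊕1 = 0
s8 (pos 8,9,10,11,12,13,14,15): 0⊕1⊕1⊕0⊕0⊕1⊕0⊕1 = 0
Syndrome s8…s1 = 0010 → error at position 2.
Flip position 2: 010001101100101 → 000001101100101

000001101100101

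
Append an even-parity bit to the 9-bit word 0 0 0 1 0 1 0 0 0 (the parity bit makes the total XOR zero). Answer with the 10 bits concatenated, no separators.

0001010000

XOR of the 9 data bits: 0⊕0⊕0⊕1⊕0⊕1⊕0⊕0⊕0 = 0
Parity bit = 0 (so all 10 bits XOR to 0).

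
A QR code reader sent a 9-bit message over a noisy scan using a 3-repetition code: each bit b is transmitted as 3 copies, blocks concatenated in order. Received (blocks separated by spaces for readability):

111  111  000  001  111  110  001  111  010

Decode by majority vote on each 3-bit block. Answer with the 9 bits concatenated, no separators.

110011010

Block 1 (111): 3 ones → 1
Block 2 (111): 3 ones → 1
Block 3 (000): 0 ones → 0
Block 4 (001): 1 one → 0
Block 5 (111): 3 ones → 1
Block 6 (110): 2 ones → 1
Block 7 (001): 1 one → 0
Block 8 (111): 3 ones → 1
Block 9 (010): 1 one → 0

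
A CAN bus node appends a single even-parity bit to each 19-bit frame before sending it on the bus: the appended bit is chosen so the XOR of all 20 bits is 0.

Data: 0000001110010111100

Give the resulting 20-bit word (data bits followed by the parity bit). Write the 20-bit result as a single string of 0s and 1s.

00000011100101111000

XOR of the 19 data bits: 0⊕0⊕0⊕0⊕0⊕0⊕1⊕1⊕1⊕0⊕0⊕1⊕0⊕1⊕1⊕1⊕1⊕0⊕0 = 0
Parity bit = 0 (so all 20 bits XOR to 0).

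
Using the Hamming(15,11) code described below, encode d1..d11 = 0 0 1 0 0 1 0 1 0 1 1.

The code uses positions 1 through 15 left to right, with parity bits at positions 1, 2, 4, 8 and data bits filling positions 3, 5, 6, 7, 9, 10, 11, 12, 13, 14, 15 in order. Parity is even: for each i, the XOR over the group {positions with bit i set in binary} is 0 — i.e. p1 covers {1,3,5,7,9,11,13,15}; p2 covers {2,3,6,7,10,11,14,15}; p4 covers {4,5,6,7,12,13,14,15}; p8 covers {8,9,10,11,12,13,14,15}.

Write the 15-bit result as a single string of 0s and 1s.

100001000101011

Place data at non-parity positions: p1 p2 0 p4 0 1 0 p8 0 1 0 1 0 1 1
p1 (pos 1,3,5,7,9,11,13,15): XOR of data positions = 0⊕0⊕0⊕0⊕0⊕0⊕1 = 1
p2 (pos 2,3,6,7,10,11,14,15): XOR of data positions = 0⊕1⊕0⊕1⊕0⊕1⊕1 = 0
p4 (pos 4,5,6,7,12,13,14,15): XOR of data positions = 0⊕1⊕0⊕1⊕0⊕1⊕1 = 0
p8 (pos 8,9,10,11,12,13,14,15): XOR of data positions = 0⊕1⊕0⊕1⊕0⊕1⊕1 = 0
Codeword: 100001000101011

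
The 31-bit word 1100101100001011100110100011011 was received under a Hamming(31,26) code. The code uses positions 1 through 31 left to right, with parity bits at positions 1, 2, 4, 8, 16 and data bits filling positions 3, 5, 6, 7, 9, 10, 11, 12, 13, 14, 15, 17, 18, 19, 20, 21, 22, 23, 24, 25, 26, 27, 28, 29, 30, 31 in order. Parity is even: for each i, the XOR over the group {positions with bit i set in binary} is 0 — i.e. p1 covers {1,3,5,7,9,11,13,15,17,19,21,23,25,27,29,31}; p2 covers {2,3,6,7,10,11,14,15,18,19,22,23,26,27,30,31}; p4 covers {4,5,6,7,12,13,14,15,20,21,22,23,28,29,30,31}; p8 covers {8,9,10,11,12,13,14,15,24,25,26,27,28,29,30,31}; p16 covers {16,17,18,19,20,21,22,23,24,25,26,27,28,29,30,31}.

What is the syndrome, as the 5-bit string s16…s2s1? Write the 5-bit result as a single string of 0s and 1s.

s1 (pos 1,3,5,7,9,11,13,15,17,19,21,23,25,27,29,31): 1⊕0⊕1⊕1⊕0⊕0⊕1⊕1⊕1⊕0⊕1⊕1⊕0⊕1⊕0⊕1 = 0
s2 (pos 2,3,6,7,10,11,14,15,18,19,22,23,26,27,30,31): 1⊕0⊕0⊕1⊕0⊕0⊕0⊕1⊕0⊕0⊕0⊕1⊕0⊕1⊕1⊕1 = 1
s4 (pos 4,5,6,7,12,13,14,15,20,21,22,23,28,29,30,31): 0⊕1⊕0⊕1⊕0⊕1⊕0⊕1⊕1⊕1⊕0⊕1⊕1⊕0⊕1⊕1 = 0
s8 (pos 8,9,10,11,12,13,14,15,24,25,26,27,28,29,30,31): 1⊕0⊕0⊕0⊕0⊕1⊕0⊕1⊕0⊕0⊕0⊕1⊕1⊕0⊕1⊕1 = 1
s16 (pos 16,17,18,19,20,21,22,23,24,25,26,27,28,29,30,31): 1⊕1⊕0⊕0⊕1⊕1⊕0⊕1⊕0⊕0⊕0⊕1⊕1⊕0⊕1⊕1 = 1
Syndrome s16…s1 = 11010 → error at position 26.

11010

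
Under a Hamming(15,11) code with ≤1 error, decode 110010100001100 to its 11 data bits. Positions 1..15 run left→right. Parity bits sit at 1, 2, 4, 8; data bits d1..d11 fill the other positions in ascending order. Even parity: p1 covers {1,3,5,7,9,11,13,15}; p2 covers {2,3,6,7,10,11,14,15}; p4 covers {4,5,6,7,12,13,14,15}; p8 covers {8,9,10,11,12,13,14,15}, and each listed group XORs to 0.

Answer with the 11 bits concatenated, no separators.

01010001100

s1 (pos 1,3,5,7,9,11,13,15): 1⊕0⊕1⊕1⊕0⊕0⊕1⊕0 = 0
s2 (pos 2,3,6,7,10,11,14,15): 1⊕0⊕0⊕1⊕0⊕0⊕0⊕0 = 0
s4 (pos 4,5,6,7,12,13,14,15): 0⊕1⊕0⊕1⊕1⊕1⊕0⊕0 = 0
s8 (pos 8,9,10,11,12,13,14,15): 0⊕0⊕0⊕0⊕1⊕1⊕0⊕0 = 0
Syndrome s8…s1 = 0000 → no error.
Read data bits from positions 3,5,6,7,9,10,11,12,13,14,15: 01010001100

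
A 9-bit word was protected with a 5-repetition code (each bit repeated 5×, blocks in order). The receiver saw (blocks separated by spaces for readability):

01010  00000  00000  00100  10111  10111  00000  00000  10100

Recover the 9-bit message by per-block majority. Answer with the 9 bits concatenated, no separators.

000011000

Block 1 (01010): 2 ones → 0
Block 2 (00000): 0 ones → 0
Block 3 (00000): 0 ones → 0
Block 4 (00100): 1 one → 0
Block 5 (10111): 4 ones → 1
Block 6 (10111): 4 ones → 1
Block 7 (00000): 0 ones → 0
Block 8 (00000): 0 ones → 0
Block 9 (10100): 2 ones → 0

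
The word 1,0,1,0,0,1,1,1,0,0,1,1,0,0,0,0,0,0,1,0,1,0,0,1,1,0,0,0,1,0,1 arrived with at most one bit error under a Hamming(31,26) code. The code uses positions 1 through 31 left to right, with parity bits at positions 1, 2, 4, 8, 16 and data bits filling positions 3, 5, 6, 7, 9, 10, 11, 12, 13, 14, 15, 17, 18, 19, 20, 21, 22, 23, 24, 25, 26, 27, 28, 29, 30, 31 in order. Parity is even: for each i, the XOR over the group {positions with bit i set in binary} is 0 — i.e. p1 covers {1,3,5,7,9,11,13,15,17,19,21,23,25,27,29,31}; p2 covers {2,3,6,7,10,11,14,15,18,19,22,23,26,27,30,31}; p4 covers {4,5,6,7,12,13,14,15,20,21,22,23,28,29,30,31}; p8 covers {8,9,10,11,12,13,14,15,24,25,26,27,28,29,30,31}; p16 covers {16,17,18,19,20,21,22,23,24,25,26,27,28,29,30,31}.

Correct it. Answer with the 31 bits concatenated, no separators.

s1 (pos 1,3,5,7,9,11,13,15,17,19,21,23,25,27,29,31): 1⊕1⊕0⊕1⊕0⊕1⊕0⊕0⊕0⊕1⊕1⊕0⊕1⊕0⊕1⊕1 = 1
s2 (pos 2,3,6,7,10,11,14,15,18,19,22,23,26,27,30,31): 0⊕1⊕1⊕1⊕0⊕1⊕0⊕0⊕0⊕1⊕0⊕0⊕0⊕0⊕0⊕1 = 0
s4 (pos 4,5,6,7,12,13,14,15,20,21,22,23,28,29,30,31): 0⊕0⊕1⊕1⊕1⊕0⊕0⊕0⊕0⊕1⊕0⊕0⊕0⊕1⊕0⊕1 = 0
s8 (pos 8,9,10,11,12,13,14,15,24,25,26,27,28,29,30,31): 1⊕0⊕0⊕1⊕1⊕0⊕0⊕0⊕1⊕1⊕0⊕0⊕0⊕1⊕0⊕1 = 1
s16 (pos 16,17,18,19,20,21,22,23,24,25,26,27,28,29,30,31): 0⊕0⊕0⊕1⊕0⊕1⊕0⊕0⊕1⊕1⊕0⊕0⊕0⊕1⊕0⊕1 = 0
Syndrome s16…s1 = 01001 → error at position 9.
Flip position 9: 1010011100110000001010011000101 → 1010011110110000001010011000101

1010011110110000001010011000101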